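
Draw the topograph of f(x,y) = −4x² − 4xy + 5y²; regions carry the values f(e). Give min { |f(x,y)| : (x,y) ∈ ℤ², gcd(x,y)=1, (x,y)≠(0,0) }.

descent: ρ → (5,4,-4)  [lands on river]
river: ρ → (-4,4,5)
river: ρ → (5,6,-3)
river: ρ → (-3,6,5)
closes: descent 1, river 4
min |a| on river = 3

3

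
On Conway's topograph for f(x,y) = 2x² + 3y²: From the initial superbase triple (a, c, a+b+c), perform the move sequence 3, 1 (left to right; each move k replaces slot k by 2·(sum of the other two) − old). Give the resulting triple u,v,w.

start (2,3,5) = (f(1,0),f(0,1),f(1,1))
replace slot 3: 2·(2+3) − 5 = 5 → (2,3,5)
replace slot 1: 2·(3+5) − 2 = 14 → (14,3,5)

14,3,5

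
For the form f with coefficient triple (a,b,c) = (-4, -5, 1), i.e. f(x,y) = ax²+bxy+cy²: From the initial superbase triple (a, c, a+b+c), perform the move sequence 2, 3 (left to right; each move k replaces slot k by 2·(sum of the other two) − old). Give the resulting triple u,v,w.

start (-4,1,-8) = (f(1,0),f(0,1),f(1,1))
replace slot 2: 2·((-4)+(-8)) − 1 = -25 → (-4,-25,-8)
replace slot 3: 2·((-4)+(-25)) − (-8) = -50 → (-4,-25,-50)

-4,-25,-50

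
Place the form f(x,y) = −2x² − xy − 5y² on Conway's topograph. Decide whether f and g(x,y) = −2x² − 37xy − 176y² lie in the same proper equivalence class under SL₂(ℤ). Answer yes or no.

D₁ = -39, D₂ = -39
f is negative-definite; reduce −f:
−f: reduced (well bottom): (2,1,5) with a≤c, −a<b≤a
flip sign back: reduced form of f is (-2,-1,-5)
g is negative-definite; reduce −g:
−g: translate: b→1 (≡37 mod 4), so (2,37,176)→(2,1,5)
−g: reduced (well bottom): (2,1,5) with a≤c, −a<b≤a
flip sign back: reduced form of g is (-2,-1,-5)
reduced forms (-2, -1, -5) vs (-2, -1, -5) ⇒ equivalent

yes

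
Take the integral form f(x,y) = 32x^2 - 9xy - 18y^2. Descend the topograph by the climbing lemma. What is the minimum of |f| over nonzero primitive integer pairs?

descent: ρ → (-18,45,5)  [lands on river]
river: ρ → (5,45,-18)
river: ρ → (-18,27,23)
river: ρ → (23,19,-22)
river: ρ → (-22,25,20)
river: ρ → (20,15,-27)
river: ρ → (-27,39,8)
river: ρ → (8,41,-22)
river: ρ → (-22,47,2)
river: ρ → (2,45,-45)
river: ρ → (-45,45,2)
river: ρ → (2,47,-22)
river: ρ → (-22,41,8)
river: ρ → (8,39,-27)
river: ρ → (-27,15,20)
river: ρ → (20,25,-22)
river: ρ → (-22,19,23)
river: ρ → (23,27,-18)
closes: descent 1, river 18
min |a| on river = 2

2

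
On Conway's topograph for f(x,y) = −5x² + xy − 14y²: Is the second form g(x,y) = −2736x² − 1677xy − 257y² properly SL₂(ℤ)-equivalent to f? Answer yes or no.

D₁ = -279, D₂ = -279
f is negative-definite; reduce −f:
−f: reduced (well bottom): (5,-1,14) with a≤c, −a<b≤a
flip sign back: reduced form of f is (-5,1,-14)
g is negative-definite; reduce −g:
−g: flip: (2736,1677,257)→(257,-1677,2736)
−g: translate: b→-135 (≡-1677 mod 514), so (257,-1677,2736)→(257,-135,18)
−g: flip: (257,-135,18)→(18,135,257)
−g: translate: b→-9 (≡135 mod 36), so (18,135,257)→(18,-9,5)
−g: flip: (18,-9,5)→(5,9,18)
−g: translate: b→-1 (≡9 mod 10), so (5,9,18)→(5,-1,14)
−g: reduced (well bottom): (5,-1,14) with a≤c, −a<b≤a
flip sign back: reduced form of g is (-5,1,-14)
reduced forms (-5, 1, -14) vs (-5, 1, -14) ⇒ equivalent

yes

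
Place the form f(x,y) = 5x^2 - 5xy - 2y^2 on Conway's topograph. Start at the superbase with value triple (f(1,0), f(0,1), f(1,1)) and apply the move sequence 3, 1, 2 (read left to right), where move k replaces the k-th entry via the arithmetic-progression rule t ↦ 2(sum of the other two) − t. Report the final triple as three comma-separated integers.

start (5,-2,-2) = (f(1,0),f(0,1),f(1,1))
replace slot 3: 2·(5+(-2)) − (-2) = 8 → (5,-2,8)
replace slot 1: 2·((-2)+8) − 5 = 7 → (7,-2,8)
replace slot 2: 2·(7+8) − (-2) = 32 → (7,32,8)

7,32,8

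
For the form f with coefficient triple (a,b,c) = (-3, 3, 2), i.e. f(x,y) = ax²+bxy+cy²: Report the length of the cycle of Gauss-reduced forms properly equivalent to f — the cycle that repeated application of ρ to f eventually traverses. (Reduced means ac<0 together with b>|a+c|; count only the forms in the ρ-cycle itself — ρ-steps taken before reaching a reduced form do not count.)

D = 33, ⌊√D⌋ = 5
river: ρ → (2,5,-1)
river: ρ → (-1,5,2)
river: ρ → (2,3,-3)
river: ρ → (-3,3,2)
ρ-cycle length = 4 (tail of 0 descent steps not counted)

4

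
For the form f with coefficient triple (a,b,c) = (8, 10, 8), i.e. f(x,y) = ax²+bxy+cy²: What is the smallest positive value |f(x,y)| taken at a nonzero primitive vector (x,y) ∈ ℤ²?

translate: b→-6 (≡10 mod 16), so (8,10,8)→(8,-6,6)
flip: (8,-6,6)→(6,6,8)
reduced (well bottom): (6,6,8) with a≤c, −a<b≤a
well minimum = a = 6

6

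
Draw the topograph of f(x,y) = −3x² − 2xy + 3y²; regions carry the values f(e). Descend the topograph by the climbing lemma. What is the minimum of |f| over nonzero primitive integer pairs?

descent: ρ → (3,2,-3)  [lands on river]
river: ρ → (-3,4,2)
river: ρ → (2,4,-3)
river: ρ → (-3,2,3)
river: ρ → (3,4,-2)
river: ρ → (-2,4,3)
closes: descent 1, river 6
min |a| on river = 2

2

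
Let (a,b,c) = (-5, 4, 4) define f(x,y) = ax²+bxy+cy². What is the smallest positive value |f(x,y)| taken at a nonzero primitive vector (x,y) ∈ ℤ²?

river: ρ → (4,4,-5)
river: ρ → (-5,6,3)
river: ρ → (3,6,-5)
river: ρ → (-5,4,4)
closes: descent 0, river 4
min |a| on river = 3

3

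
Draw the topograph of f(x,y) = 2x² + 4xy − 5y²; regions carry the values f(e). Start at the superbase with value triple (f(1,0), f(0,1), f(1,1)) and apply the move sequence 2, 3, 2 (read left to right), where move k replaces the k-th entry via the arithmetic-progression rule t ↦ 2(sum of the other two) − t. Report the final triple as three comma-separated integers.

start (2,-5,1) = (f(1,0),f(0,1),f(1,1))
replace slot 2: 2·(2+1) − (-5) = 11 → (2,11,1)
replace slot 3: 2·(2+11) − 1 = 25 → (2,11,25)
replace slot 2: 2·(2+25) − 11 = 43 → (2,43,25)

2,43,25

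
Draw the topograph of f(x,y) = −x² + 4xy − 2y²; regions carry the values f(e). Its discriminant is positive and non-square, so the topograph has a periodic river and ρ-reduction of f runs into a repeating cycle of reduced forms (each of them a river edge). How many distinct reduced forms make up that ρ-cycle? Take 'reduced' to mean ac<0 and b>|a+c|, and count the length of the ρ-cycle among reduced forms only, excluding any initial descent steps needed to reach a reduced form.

D = 8, ⌊√D⌋ = 2
descent: ρ → (-2,0,1)
descent: ρ → (1,2,-1)  [lands on river]
river: ρ → (-1,2,1)
ρ-cycle length = 2 (tail of 2 descent steps not counted)

2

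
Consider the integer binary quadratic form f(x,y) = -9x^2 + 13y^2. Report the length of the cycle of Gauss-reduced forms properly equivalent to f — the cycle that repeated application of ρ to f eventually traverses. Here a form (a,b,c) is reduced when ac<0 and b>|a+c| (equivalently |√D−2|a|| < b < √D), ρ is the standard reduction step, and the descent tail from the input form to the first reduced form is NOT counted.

D = 468, ⌊√D⌋ = 21
descent: ρ → (13,0,-9)
descent: ρ → (-9,18,4)  [lands on river]
river: ρ → (4,14,-17)
river: ρ → (-17,20,1)
river: ρ → (1,20,-17)
river: ρ → (-17,14,4)
river: ρ → (4,18,-9)
ρ-cycle length = 6 (tail of 2 descent steps not counted)

6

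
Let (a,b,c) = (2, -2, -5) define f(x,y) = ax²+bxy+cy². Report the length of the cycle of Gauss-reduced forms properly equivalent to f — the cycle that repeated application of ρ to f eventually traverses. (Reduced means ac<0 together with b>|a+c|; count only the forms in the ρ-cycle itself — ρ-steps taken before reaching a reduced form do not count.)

D = 44, ⌊√D⌋ = 6
descent: ρ → (-5,2,2)
descent: ρ → (2,6,-1)  [lands on river]
river: ρ → (-1,6,2)
ρ-cycle length = 2 (tail of 2 descent steps not counted)

2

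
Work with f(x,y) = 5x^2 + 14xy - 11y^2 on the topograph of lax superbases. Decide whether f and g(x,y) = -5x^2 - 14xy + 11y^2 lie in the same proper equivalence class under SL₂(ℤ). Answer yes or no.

D₁ = 416, D₂ = 416
river cycle of f (length 6): (-11, 8, 8), (8, 8, -11), (-11, 14, 5), (5, 16, -8), (-8, 16, 5), (5, 14, -11)
river cycle of g (length 6): (11, 14, -5), (-5, 16, 8), (8, 16, -5), (-5, 14, 11), (11, 8, -8), (-8, 8, 11)
cycles differ ⇒ inequivalent

no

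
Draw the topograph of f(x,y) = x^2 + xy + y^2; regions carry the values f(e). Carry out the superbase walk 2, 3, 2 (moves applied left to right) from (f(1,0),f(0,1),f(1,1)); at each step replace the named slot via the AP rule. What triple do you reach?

start (1,1,3) = (f(1,0),f(0,1),f(1,1))
replace slot 2: 2·(1+3) − 1 = 7 → (1,7,3)
replace slot 3: 2·(1+7) − 3 = 13 → (1,7,13)
replace slot 2: 2·(1+13) − 7 = 21 → (1,21,13)

1,21,13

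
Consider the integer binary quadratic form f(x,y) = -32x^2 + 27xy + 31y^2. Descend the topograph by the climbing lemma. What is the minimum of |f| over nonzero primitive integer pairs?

river: ρ → (31,35,-28)
river: ρ → (-28,21,38)
river: ρ → (38,55,-11)
river: ρ → (-11,55,38)
river: ρ → (38,21,-28)
river: ρ → (-28,35,31)
river: ρ → (31,27,-32)
river: ρ → (-32,37,26)
river: ρ → (26,67,-2)
river: ρ → (-2,65,59)
river: ρ → (59,53,-8)
river: ρ → (-8,59,38)
river: ρ → (38,17,-29)
river: ρ → (-29,41,26)
river: ρ → (26,63,-7)
river: ρ → (-7,63,26)
river: ρ → (26,41,-29)
river: ρ → (-29,17,38)
river: ρ → (38,59,-8)
river: ρ → (-8,53,59)
river: ρ → (59,65,-2)
river: ρ → (-2,67,26)
river: ρ → (26,37,-32)
river: ρ → (-32,27,31)
closes: descent 0, river 24
min |a| on river = 2

2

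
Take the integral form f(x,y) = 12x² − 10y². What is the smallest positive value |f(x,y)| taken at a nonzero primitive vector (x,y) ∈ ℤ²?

descent: ρ → (-10,20,2)  [lands on river]
river: ρ → (2,20,-10)
closes: descent 1, river 2
min |a| on river = 2

2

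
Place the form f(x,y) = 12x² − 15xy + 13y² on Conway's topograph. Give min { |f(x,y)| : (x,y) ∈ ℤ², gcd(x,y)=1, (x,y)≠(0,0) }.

translate: b→9 (≡-15 mod 24), so (12,-15,13)→(12,9,10)
flip: (12,9,10)→(10,-9,12)
reduced (well bottom): (10,-9,12) with a≤c, −a<b≤a
well minimum = a = 10

10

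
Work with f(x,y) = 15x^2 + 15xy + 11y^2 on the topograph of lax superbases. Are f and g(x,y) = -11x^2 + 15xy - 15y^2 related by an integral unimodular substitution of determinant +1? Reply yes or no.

D₁ = -435, D₂ = -435
f: flip: (15,15,11)→(11,-15,15)
f: translate: b→7 (≡-15 mod 22), so (11,-15,15)→(11,7,11)
f: reduced (well bottom): (11,7,11) with a≤c, −a<b≤a
g is negative-definite; reduce −g:
−g: translate: b→7 (≡-15 mod 22), so (11,-15,15)→(11,7,11)
−g: reduced (well bottom): (11,7,11) with a≤c, −a<b≤a
flip sign back: reduced form of g is (-11,-7,-11)
reduced forms (11, 7, 11) vs (-11, -7, -11) ⇒ inequivalent

no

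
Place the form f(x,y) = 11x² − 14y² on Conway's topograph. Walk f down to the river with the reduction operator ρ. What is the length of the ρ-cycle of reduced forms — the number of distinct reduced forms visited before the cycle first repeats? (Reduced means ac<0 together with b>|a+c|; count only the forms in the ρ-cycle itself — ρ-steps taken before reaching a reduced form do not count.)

D = 616, ⌊√D⌋ = 24
descent: ρ → (-14,0,11)
descent: ρ → (11,22,-3)  [lands on river]
river: ρ → (-3,20,18)
river: ρ → (18,16,-5)
river: ρ → (-5,24,2)
river: ρ → (2,24,-5)
river: ρ → (-5,16,18)
river: ρ → (18,20,-3)
river: ρ → (-3,22,11)
ρ-cycle length = 8 (tail of 2 descent steps not counted)

8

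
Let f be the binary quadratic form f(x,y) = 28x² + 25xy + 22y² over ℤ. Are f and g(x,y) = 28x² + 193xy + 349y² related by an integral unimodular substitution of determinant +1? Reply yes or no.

D₁ = -1839, D₂ = -1839
f: flip: (28,25,22)→(22,-25,28)
f: translate: b→19 (≡-25 mod 44), so (22,-25,28)→(22,19,25)
f: reduced (well bottom): (22,19,25) with a≤c, −a<b≤a
g: translate: b→25 (≡193 mod 56), so (28,193,349)→(28,25,22)
g: flip: (28,25,22)→(22,-25,28)
g: translate: b→19 (≡-25 mod 44), so (22,-25,28)→(22,19,25)
g: reduced (well bottom): (22,19,25) with a≤c, −a<b≤a
reduced forms (22, 19, 25) vs (22, 19, 25) ⇒ equivalent

yes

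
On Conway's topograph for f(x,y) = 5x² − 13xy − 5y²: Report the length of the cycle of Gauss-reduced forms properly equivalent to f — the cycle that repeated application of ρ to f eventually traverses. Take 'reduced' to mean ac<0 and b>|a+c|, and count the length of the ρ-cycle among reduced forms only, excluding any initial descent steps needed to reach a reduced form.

D = 269, ⌊√D⌋ = 16
descent: ρ → (-5,13,5)  [lands on river]
river: ρ → (5,7,-11)
river: ρ → (-11,15,1)
river: ρ → (1,15,-11)
river: ρ → (-11,7,5)
river: ρ → (5,13,-5)
river: ρ → (-5,7,11)
river: ρ → (11,15,-1)
river: ρ → (-1,15,11)
river: ρ → (11,7,-5)
ρ-cycle length = 10 (tail of 1 descent step not counted)

10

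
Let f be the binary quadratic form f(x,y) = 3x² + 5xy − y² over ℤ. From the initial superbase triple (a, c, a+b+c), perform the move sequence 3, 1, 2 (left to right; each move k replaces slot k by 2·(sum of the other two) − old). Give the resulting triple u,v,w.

start (3,-1,7) = (f(1,0),f(0,1),f(1,1))
replace slot 3: 2·(3+(-1)) − 7 = -3 → (3,-1,-3)
replace slot 1: 2·((-1)+(-3)) − 3 = -11 → (-11,-1,-3)
replace slot 2: 2·((-11)+(-3)) − (-1) = -27 → (-11,-27,-3)

-11,-27,-3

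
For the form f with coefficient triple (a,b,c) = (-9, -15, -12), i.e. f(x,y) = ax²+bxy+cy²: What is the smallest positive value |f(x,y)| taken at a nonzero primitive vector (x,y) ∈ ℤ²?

translate: b→-3 (≡15 mod 18), so (9,15,12)→(9,-3,6)
flip: (9,-3,6)→(6,3,9)
reduced (well bottom): (6,3,9) with a≤c, −a<b≤a
well minimum |f| = |-6| = 6 (negative-definite)

6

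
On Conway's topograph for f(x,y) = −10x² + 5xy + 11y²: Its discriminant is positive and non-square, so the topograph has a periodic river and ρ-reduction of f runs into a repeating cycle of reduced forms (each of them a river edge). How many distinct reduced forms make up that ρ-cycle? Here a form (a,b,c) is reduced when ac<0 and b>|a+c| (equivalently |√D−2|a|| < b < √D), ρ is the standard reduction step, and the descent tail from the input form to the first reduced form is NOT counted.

D = 465, ⌊√D⌋ = 21
river: ρ → (11,17,-4)
river: ρ → (-4,15,15)
river: ρ → (15,15,-4)
river: ρ → (-4,17,11)
river: ρ → (11,5,-10)
river: ρ → (-10,15,6)
river: ρ → (6,21,-1)
river: ρ → (-1,21,6)
river: ρ → (6,15,-10)
river: ρ → (-10,5,11)
ρ-cycle length = 10 (tail of 0 descent steps not counted)

10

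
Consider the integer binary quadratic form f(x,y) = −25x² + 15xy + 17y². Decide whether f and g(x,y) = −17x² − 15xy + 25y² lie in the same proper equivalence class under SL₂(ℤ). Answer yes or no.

D₁ = 1925, D₂ = 1925
river cycle of f (length 10): (17, 19, -23), (-23, 27, 13), (13, 25, -25), (-25, 25, 13), (13, 27, -23), (-23, 19, 17), (17, 15, -25), (-25, 35, 7), (7, 35, -25), (-25, 15, 17)
river cycle of g (length 10): (25, 15, -17), (-17, 19, 23), (23, 27, -13), (-13, 25, 25), (25, 25, -13), (-13, 27, 23), (23, 19, -17), (-17, 15, 25), (25, 35, -7), (-7, 35, 25)
cycles differ ⇒ inequivalent

no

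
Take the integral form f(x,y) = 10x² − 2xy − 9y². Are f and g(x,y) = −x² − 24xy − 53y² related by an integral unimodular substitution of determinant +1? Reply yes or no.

D₁ = 364, D₂ = 364
river cycle of f (length 8): (-9, 2, 10), (10, 18, -1), (-1, 18, 10), (10, 2, -9), (-9, 16, 3), (3, 14, -14), (-14, 14, 3), (3, 16, -9)
river cycle of g (length 8): (-1, 18, 10), (10, 2, -9), (-9, 16, 3), (3, 14, -14), (-14, 14, 3), (3, 16, -9), (-9, 2, 10), (10, 18, -1)
cycles coincide ⇒ equivalent

yes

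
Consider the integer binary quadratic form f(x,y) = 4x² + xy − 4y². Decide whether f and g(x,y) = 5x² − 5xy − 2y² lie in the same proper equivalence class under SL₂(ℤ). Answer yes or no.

D₁ = 65, D₂ = 65
river cycle of f (length 6): (-4, 7, 1), (1, 7, -4), (-4, 1, 4), (4, 7, -1), (-1, 7, 4), (4, 1, -4)
river cycle of g (length 6): (-2, 5, 5), (5, 5, -2), (-2, 7, 2), (2, 5, -5), (-5, 5, 2), (2, 7, -2)
cycles differ ⇒ inequivalent

no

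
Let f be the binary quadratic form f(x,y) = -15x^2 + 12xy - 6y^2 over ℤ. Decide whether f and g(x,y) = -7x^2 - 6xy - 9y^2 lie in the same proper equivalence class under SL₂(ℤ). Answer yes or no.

D₁ = -216, D₂ = -216
f is negative-definite; reduce −f:
−f: flip: (15,-12,6)→(6,12,15)
−f: translate: b→0 (≡12 mod 12), so (6,12,15)→(6,0,9)
−f: reduced (well bottom): (6,0,9) with a≤c, −a<b≤a
flip sign back: reduced form of f is (-6,0,-9)
g is negative-definite; reduce −g:
−g: reduced (well bottom): (7,6,9) with a≤c, −a<b≤a
flip sign back: reduced form of g is (-7,-6,-9)
reduced forms (-6, 0, -9) vs (-7, -6, -9) ⇒ inequivalent

no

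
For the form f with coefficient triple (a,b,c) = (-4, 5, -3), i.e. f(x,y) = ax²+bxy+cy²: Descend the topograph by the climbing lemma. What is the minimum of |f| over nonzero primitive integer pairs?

translate: b→3 (≡-5 mod 8), so (4,-5,3)→(4,3,2)
flip: (4,3,2)→(2,-3,4)
translate: b→1 (≡-3 mod 4), so (2,-3,4)→(2,1,3)
reduced (well bottom): (2,1,3) with a≤c, −a<b≤a
well minimum |f| = |-2| = 2 (negative-definite)

2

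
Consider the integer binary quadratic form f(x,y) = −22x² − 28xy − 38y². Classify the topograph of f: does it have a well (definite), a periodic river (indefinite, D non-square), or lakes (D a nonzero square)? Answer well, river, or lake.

D = b²−4ac = (-28)² − 4·(-22)·(-38) = -2560
D < 0 ⇒ definite ⇒ every region one sign ⇒ single well

well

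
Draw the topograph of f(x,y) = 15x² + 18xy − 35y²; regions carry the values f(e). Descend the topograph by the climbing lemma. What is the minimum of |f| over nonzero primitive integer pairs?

descent: ρ → (-35,-18,15)
descent: ρ → (15,48,-2)  [lands on river]
river: ρ → (-2,48,15)
river: ρ → (15,42,-11)
river: ρ → (-11,46,7)
river: ρ → (7,38,-35)
river: ρ → (-35,32,10)
river: ρ → (10,48,-3)
river: ρ → (-3,48,10)
river: ρ → (10,32,-35)
river: ρ → (-35,38,7)
river: ρ → (7,46,-11)
river: ρ → (-11,42,15)
closes: descent 2, river 12
min |a| on river = 2

2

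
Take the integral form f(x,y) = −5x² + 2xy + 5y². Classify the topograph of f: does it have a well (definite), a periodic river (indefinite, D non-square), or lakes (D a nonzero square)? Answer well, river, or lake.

D = b²−4ac = 2² − 4·(-5)·5 = 104
D > 0 non-square ⇒ indefinite ⇒ periodic river

river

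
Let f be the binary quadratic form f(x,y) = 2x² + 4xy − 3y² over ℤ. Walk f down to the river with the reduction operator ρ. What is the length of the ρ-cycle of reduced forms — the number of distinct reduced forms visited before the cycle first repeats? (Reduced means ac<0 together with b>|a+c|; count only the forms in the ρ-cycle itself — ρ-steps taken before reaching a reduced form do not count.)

D = 40, ⌊√D⌋ = 6
river: ρ → (-3,2,3)
river: ρ → (3,4,-2)
river: ρ → (-2,4,3)
river: ρ → (3,2,-3)
river: ρ → (-3,4,2)
river: ρ → (2,4,-3)
ρ-cycle length = 6 (tail of 0 descent steps not counted)

6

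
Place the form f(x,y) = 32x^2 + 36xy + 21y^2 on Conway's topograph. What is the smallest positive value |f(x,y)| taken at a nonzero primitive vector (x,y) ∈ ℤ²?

translate: b→-28 (≡36 mod 64), so (32,36,21)→(32,-28,17)
flip: (32,-28,17)→(17,28,32)
translate: b→-6 (≡28 mod 34), so (17,28,32)→(17,-6,21)
reduced (well bottom): (17,-6,21) with a≤c, −a<b≤a
well minimum = a = 17

17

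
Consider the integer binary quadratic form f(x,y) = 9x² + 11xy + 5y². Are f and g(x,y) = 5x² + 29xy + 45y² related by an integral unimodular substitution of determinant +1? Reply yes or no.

D₁ = -59, D₂ = -59
f: translate: b→-7 (≡11 mod 18), so (9,11,5)→(9,-7,3)
f: flip: (9,-7,3)→(3,7,9)
f: translate: b→1 (≡7 mod 6), so (3,7,9)→(3,1,5)
f: reduced (well bottom): (3,1,5) with a≤c, −a<b≤a
g: translate: b→-1 (≡29 mod 10), so (5,29,45)→(5,-1,3)
g: flip: (5,-1,3)→(3,1,5)
g: reduced (well bottom): (3,1,5) with a≤c, −a<b≤a
reduced forms (3, 1, 5) vs (3, 1, 5) ⇒ equivalent

yes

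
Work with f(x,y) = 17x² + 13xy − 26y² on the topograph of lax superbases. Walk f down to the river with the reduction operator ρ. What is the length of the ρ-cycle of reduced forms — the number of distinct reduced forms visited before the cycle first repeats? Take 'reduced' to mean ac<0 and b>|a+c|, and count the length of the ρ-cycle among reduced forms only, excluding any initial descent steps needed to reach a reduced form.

D = 1937, ⌊√D⌋ = 44
river: ρ → (-26,39,4)
river: ρ → (4,41,-16)
river: ρ → (-16,23,22)
river: ρ → (22,21,-17)
river: ρ → (-17,13,26)
river: ρ → (26,39,-4)
river: ρ → (-4,41,16)
river: ρ → (16,23,-22)
river: ρ → (-22,21,17)
river: ρ → (17,13,-26)
ρ-cycle length = 10 (tail of 0 descent steps not counted)

10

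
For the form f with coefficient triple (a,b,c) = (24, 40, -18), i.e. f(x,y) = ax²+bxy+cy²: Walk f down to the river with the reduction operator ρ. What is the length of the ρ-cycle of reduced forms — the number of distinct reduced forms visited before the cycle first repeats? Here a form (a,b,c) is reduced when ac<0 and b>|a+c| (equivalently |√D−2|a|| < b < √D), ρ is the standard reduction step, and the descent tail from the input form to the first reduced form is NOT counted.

D = 3328, ⌊√D⌋ = 57
river: ρ → (-18,32,32)
river: ρ → (32,32,-18)
river: ρ → (-18,40,24)
river: ρ → (24,56,-2)
river: ρ → (-2,56,24)
river: ρ → (24,40,-18)
ρ-cycle length = 6 (tail of 0 descent steps not counted)

6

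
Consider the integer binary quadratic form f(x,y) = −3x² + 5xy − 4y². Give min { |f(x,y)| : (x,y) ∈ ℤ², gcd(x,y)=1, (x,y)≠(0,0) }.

translate: b→1 (≡-5 mod 6), so (3,-5,4)→(3,1,2)
flip: (3,1,2)→(2,-1,3)
reduced (well bottom): (2,-1,3) with a≤c, −a<b≤a
well minimum |f| = |-2| = 2 (negative-definite)

2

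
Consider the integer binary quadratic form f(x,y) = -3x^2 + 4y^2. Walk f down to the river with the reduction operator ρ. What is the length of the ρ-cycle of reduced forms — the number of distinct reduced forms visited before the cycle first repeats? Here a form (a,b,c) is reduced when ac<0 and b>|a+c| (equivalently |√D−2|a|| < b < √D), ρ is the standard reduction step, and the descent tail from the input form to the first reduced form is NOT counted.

D = 48, ⌊√D⌋ = 6
descent: ρ → (4,0,-3)
descent: ρ → (-3,6,1)  [lands on river]
river: ρ → (1,6,-3)
ρ-cycle length = 2 (tail of 2 descent steps not counted)

2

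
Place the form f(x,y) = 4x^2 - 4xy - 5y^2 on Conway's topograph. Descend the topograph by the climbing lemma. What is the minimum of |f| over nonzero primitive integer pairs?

descent: ρ → (-5,4,4)  [lands on river]
river: ρ → (4,4,-5)
river: ρ → (-5,6,3)
river: ρ → (3,6,-5)
closes: descent 1, river 4
min |a| on river = 3

3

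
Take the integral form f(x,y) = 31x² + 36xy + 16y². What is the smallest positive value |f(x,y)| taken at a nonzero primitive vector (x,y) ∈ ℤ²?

translate: b→-26 (≡36 mod 62), so (31,36,16)→(31,-26,11)
flip: (31,-26,11)→(11,26,31)
translate: b→4 (≡26 mod 22), so (11,26,31)→(11,4,16)
reduced (well bottom): (11,4,16) with a≤c, −a<b≤a
well minimum = a = 11

11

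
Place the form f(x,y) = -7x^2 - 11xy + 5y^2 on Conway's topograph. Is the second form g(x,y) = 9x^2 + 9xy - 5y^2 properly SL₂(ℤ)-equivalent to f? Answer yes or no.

D₁ = 261, D₂ = 261
river cycle of f (length 8): (5, 11, -7), (-7, 3, 9), (9, 15, -1), (-1, 15, 9), (9, 3, -7), (-7, 11, 5), (5, 9, -9), (-9, 9, 5)
river cycle of g (length 8): (-5, 11, 7), (7, 3, -9), (-9, 15, 1), (1, 15, -9), (-9, 3, 7), (7, 11, -5), (-5, 9, 9), (9, 9, -5)
cycles differ ⇒ inequivalent

no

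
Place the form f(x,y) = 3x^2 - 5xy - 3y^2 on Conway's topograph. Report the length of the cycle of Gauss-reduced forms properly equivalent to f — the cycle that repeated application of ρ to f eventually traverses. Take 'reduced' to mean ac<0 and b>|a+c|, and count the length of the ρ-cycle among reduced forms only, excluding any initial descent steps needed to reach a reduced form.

D = 61, ⌊√D⌋ = 7
descent: ρ → (-3,5,3)  [lands on river]
river: ρ → (3,7,-1)
river: ρ → (-1,7,3)
river: ρ → (3,5,-3)
river: ρ → (-3,7,1)
river: ρ → (1,7,-3)
ρ-cycle length = 6 (tail of 1 descent step not counted)

6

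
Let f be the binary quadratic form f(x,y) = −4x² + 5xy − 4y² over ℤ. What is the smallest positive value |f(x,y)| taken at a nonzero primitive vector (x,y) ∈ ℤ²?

translate: b→3 (≡-5 mod 8), so (4,-5,4)→(4,3,3)
flip: (4,3,3)→(3,-3,4)
translate: b→3 (≡-3 mod 6), so (3,-3,4)→(3,3,4)
reduced (well bottom): (3,3,4) with a≤c, −a<b≤a
well minimum |f| = |-3| = 3 (negative-definite)

3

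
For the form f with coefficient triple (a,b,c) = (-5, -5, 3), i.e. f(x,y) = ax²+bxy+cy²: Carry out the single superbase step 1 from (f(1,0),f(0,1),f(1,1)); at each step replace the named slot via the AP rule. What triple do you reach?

start (-5,3,-7) = (f(1,0),f(0,1),f(1,1))
replace slot 1: 2·(3+(-7)) − (-5) = -3 → (-3,3,-7)

-3,3,-7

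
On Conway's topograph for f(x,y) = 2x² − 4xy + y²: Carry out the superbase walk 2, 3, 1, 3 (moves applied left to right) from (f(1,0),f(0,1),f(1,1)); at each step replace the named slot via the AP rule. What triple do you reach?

start (2,1,-1) = (f(1,0),f(0,1),f(1,1))
replace slot 2: 2·(2+(-1)) − 1 = 1 → (2,1,-1)
replace slot 3: 2·(2+1) − (-1) = 7 → (2,1,7)
replace slot 1: 2·(1+7) − 2 = 14 → (14,1,7)
replace slot 3: 2·(14+1) − 7 = 23 → (14,1,23)

14,1,23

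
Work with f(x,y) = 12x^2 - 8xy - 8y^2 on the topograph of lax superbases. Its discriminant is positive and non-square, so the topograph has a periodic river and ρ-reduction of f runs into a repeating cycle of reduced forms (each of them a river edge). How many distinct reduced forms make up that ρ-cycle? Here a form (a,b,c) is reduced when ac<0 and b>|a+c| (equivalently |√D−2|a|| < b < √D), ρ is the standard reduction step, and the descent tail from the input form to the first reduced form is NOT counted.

D = 448, ⌊√D⌋ = 21
descent: ρ → (-8,8,12)  [lands on river]
river: ρ → (12,16,-4)
river: ρ → (-4,16,12)
river: ρ → (12,8,-8)
ρ-cycle length = 4 (tail of 1 descent step not counted)

4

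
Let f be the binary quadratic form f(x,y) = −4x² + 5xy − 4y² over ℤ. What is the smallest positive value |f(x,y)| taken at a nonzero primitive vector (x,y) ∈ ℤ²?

translate: b→3 (≡-5 mod 8), so (4,-5,4)→(4,3,3)
flip: (4,3,3)→(3,-3,4)
translate: b→3 (≡-3 mod 6), so (3,-3,4)→(3,3,4)
reduced (well bottom): (3,3,4) with a≤c, −a<b≤a
well minimum |f| = |-3| = 3 (negative-definite)

3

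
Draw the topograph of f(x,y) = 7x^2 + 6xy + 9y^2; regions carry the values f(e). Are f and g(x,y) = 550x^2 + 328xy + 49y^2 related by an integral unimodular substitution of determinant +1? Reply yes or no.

D₁ = -216, D₂ = -216
f: reduced (well bottom): (7,6,9) with a≤c, −a<b≤a
g: flip: (550,328,49)→(49,-328,550)
g: translate: b→-34 (≡-328 mod 98), so (49,-328,550)→(49,-34,7)
g: flip: (49,-34,7)→(7,34,49)
g: translate: b→6 (≡34 mod 14), so (7,34,49)→(7,6,9)
g: reduced (well bottom): (7,6,9) with a≤c, −a<b≤a
reduced forms (7, 6, 9) vs (7, 6, 9) ⇒ equivalent

yes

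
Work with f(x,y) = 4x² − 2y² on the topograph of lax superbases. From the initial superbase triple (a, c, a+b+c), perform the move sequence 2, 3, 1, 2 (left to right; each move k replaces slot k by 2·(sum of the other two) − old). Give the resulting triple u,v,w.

start (4,-2,2) = (f(1,0),f(0,1),f(1,1))
replace slot 2: 2·(4+2) − (-2) = 14 → (4,14,2)
replace slot 3: 2·(4+14) − 2 = 34 → (4,14,34)
replace slot 1: 2·(14+34) − 4 = 92 → (92,14,34)
replace slot 2: 2·(92+34) − 14 = 238 → (92,238,34)

92,238,34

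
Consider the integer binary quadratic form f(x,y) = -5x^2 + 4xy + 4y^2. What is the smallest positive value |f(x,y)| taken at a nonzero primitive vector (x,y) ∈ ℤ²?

river: ρ → (4,4,-5)
river: ρ → (-5,6,3)
river: ρ → (3,6,-5)
river: ρ → (-5,4,4)
closes: descent 0, river 4
min |a| on river = 3

3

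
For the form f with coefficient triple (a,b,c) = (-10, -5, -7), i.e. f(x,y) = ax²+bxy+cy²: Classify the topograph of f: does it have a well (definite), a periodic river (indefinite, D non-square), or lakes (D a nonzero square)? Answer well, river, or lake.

D = b²−4ac = (-5)² − 4·(-10)·(-7) = -255
D < 0 ⇒ definite ⇒ every region one sign ⇒ single well

well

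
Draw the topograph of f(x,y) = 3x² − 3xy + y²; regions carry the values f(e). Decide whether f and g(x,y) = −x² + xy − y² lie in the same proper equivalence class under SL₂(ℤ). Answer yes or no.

D₁ = -3, D₂ = -3
f: translate: b→3 (≡-3 mod 6), so (3,-3,1)→(3,3,1)
f: flip: (3,3,1)→(1,-3,3)
f: translate: b→1 (≡-3 mod 2), so (1,-3,3)→(1,1,1)
f: reduced (well bottom): (1,1,1) with a≤c, −a<b≤a
g is negative-definite; reduce −g:
−g: translate: b→1 (≡-1 mod 2), so (1,-1,1)→(1,1,1)
−g: reduced (well bottom): (1,1,1) with a≤c, −a<b≤a
flip sign back: reduced form of g is (-1,-1,-1)
reduced forms (1, 1, 1) vs (-1, -1, -1) ⇒ inequivalent

no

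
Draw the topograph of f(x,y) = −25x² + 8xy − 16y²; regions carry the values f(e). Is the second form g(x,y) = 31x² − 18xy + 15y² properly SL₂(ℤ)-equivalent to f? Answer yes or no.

D₁ = -1536, D₂ = -1536
f is negative-definite; reduce −f:
−f: flip: (25,-8,16)→(16,8,25)
−f: reduced (well bottom): (16,8,25) with a≤c, −a<b≤a
flip sign back: reduced form of f is (-16,-8,-25)
g: flip: (31,-18,15)→(15,18,31)
g: translate: b→-12 (≡18 mod 30), so (15,18,31)→(15,-12,28)
g: reduced (well bottom): (15,-12,28) with a≤c, −a<b≤a
reduced forms (-16, -8, -25) vs (15, -12, 28) ⇒ inequivalent

no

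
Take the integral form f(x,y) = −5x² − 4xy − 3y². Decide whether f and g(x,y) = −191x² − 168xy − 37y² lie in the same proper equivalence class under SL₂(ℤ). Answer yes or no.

D₁ = -44, D₂ = -44
f is negative-definite; reduce −f:
−f: flip: (5,4,3)→(3,-4,5)
−f: translate: b→2 (≡-4 mod 6), so (3,-4,5)→(3,2,4)
−f: reduced (well bottom): (3,2,4) with a≤c, −a<b≤a
flip sign back: reduced form of f is (-3,-2,-4)
g is negative-definite; reduce −g:
−g: flip: (191,168,37)→(37,-168,191)
−g: translate: b→-20 (≡-168 mod 74), so (37,-168,191)→(37,-20,3)
−g: flip: (37,-20,3)→(3,20,37)
−g: translate: b→2 (≡20 mod 6), so (3,20,37)→(3,2,4)
−g: reduced (well bottom): (3,2,4) with a≤c, −a<b≤a
flip sign back: reduced form of g is (-3,-2,-4)
reduced forms (-3, -2, -4) vs (-3, -2, -4) ⇒ equivalent

yes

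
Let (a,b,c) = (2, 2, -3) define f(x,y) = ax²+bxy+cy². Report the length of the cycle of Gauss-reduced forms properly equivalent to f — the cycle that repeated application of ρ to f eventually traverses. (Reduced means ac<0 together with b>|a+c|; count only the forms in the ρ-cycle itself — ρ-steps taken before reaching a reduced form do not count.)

D = 28, ⌊√D⌋ = 5
river: ρ → (-3,4,1)
river: ρ → (1,4,-3)
river: ρ → (-3,2,2)
river: ρ → (2,2,-3)
ρ-cycle length = 4 (tail of 0 descent steps not counted)

4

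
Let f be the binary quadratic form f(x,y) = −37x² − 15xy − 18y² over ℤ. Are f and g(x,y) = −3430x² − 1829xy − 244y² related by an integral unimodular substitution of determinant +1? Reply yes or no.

D₁ = -2439, D₂ = -2439
f is negative-definite; reduce −f:
−f: flip: (37,15,18)→(18,-15,37)
−f: reduced (well bottom): (18,-15,37) with a≤c, −a<b≤a
flip sign back: reduced form of f is (-18,15,-37)
g is negative-definite; reduce −g:
−g: flip: (3430,1829,244)→(244,-1829,3430)
−g: translate: b→123 (≡-1829 mod 488), so (244,-1829,3430)→(244,123,18)
−g: flip: (244,123,18)→(18,-123,244)
−g: translate: b→-15 (≡-123 mod 36), so (18,-123,244)→(18,-15,37)
−g: reduced (well bottom): (18,-15,37) with a≤c, −a<b≤a
flip sign back: reduced form of g is (-18,15,-37)
reduced forms (-18, 15, -37) vs (-18, 15, -37) ⇒ equivalent

yes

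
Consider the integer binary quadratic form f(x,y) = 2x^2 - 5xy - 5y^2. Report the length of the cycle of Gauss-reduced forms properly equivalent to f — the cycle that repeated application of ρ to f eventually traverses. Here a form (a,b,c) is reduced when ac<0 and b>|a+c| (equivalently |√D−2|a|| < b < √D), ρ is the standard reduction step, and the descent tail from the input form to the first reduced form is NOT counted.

D = 65, ⌊√D⌋ = 8
descent: ρ → (-5,5,2)  [lands on river]
river: ρ → (2,7,-2)
river: ρ → (-2,5,5)
river: ρ → (5,5,-2)
river: ρ → (-2,7,2)
river: ρ → (2,5,-5)
ρ-cycle length = 6 (tail of 1 descent step not counted)

6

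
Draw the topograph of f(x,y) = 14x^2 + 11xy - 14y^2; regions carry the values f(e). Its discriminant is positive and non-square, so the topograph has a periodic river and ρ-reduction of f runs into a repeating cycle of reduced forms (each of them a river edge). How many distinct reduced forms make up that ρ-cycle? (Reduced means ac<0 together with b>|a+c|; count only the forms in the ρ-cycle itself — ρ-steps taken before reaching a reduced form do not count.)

D = 905, ⌊√D⌋ = 30
river: ρ → (-14,17,11)
river: ρ → (11,27,-4)
river: ρ → (-4,29,4)
river: ρ → (4,27,-11)
river: ρ → (-11,17,14)
river: ρ → (14,11,-14)
ρ-cycle length = 6 (tail of 0 descent steps not counted)

6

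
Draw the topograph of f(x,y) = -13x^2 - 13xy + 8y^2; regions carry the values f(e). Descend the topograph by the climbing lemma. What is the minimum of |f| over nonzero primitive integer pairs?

descent: ρ → (8,13,-13)  [lands on river]
river: ρ → (-13,13,8)
river: ρ → (8,19,-7)
river: ρ → (-7,23,2)
river: ρ → (2,21,-18)
river: ρ → (-18,15,5)
river: ρ → (5,15,-18)
river: ρ → (-18,21,2)
river: ρ → (2,23,-7)
river: ρ → (-7,19,8)
closes: descent 1, river 10
min |a| on river = 2

2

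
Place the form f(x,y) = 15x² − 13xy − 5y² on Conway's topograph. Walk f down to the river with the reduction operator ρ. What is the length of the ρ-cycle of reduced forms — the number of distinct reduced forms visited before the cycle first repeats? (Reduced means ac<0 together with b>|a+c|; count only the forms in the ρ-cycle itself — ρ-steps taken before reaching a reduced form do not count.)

D = 469, ⌊√D⌋ = 21
descent: ρ → (-5,13,15)  [lands on river]
river: ρ → (15,17,-3)
river: ρ → (-3,19,9)
river: ρ → (9,17,-5)
ρ-cycle length = 4 (tail of 1 descent step not counted)

4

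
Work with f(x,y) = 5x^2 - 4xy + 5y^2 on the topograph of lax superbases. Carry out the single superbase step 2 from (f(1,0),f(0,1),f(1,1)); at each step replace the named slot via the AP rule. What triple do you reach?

start (5,5,6) = (f(1,0),f(0,1),f(1,1))
replace slot 2: 2·(5+6) − 5 = 17 → (5,17,6)

5,17,6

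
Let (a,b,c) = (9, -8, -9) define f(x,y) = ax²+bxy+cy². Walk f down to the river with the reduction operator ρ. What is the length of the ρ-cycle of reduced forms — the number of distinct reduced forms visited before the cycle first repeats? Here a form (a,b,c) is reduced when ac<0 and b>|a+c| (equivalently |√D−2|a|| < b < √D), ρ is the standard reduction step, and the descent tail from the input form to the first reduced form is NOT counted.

D = 388, ⌊√D⌋ = 19
descent: ρ → (-9,8,9)  [lands on river]
river: ρ → (9,10,-8)
river: ρ → (-8,6,11)
river: ρ → (11,16,-3)
river: ρ → (-3,14,16)
river: ρ → (16,18,-1)
river: ρ → (-1,18,16)
river: ρ → (16,14,-3)
river: ρ → (-3,16,11)
river: ρ → (11,6,-8)
river: ρ → (-8,10,9)
river: ρ → (9,8,-9)
river: ρ → (-9,10,8)
river: ρ → (8,6,-11)
river: ρ → (-11,16,3)
river: ρ → (3,14,-16)
river: ρ → (-16,18,1)
river: ρ → (1,18,-16)
river: ρ → (-16,14,3)
river: ρ → (3,16,-11)
river: ρ → (-11,6,8)
river: ρ → (8,10,-9)
ρ-cycle length = 22 (tail of 1 descent step not counted)

22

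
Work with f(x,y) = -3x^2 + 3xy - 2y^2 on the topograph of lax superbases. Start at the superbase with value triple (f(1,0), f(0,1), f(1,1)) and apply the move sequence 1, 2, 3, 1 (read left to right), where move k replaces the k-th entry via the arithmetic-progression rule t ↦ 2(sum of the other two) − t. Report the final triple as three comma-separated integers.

start (-3,-2,-2) = (f(1,0),f(0,1),f(1,1))
replace slot 1: 2·((-2)+(-2)) − (-3) = -5 → (-5,-2,-2)
replace slot 2: 2·((-5)+(-2)) − (-2) = -12 → (-5,-12,-2)
replace slot 3: 2·((-5)+(-12)) − (-2) = -32 → (-5,-12,-32)
replace slot 1: 2·((-12)+(-32)) − (-5) = -83 → (-83,-12,-32)

-83,-12,-32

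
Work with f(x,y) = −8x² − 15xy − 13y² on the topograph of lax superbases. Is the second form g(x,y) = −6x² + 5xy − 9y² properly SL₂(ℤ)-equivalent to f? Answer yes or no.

D₁ = -191, D₂ = -191
f is negative-definite; reduce −f:
−f: translate: b→-1 (≡15 mod 16), so (8,15,13)→(8,-1,6)
−f: flip: (8,-1,6)→(6,1,8)
−f: reduced (well bottom): (6,1,8) with a≤c, −a<b≤a
flip sign back: reduced form of f is (-6,-1,-8)
g is negative-definite; reduce −g:
−g: reduced (well bottom): (6,-5,9) with a≤c, −a<b≤a
flip sign back: reduced form of g is (-6,5,-9)
reduced forms (-6, -1, -8) vs (-6, 5, -9) ⇒ inequivalent

no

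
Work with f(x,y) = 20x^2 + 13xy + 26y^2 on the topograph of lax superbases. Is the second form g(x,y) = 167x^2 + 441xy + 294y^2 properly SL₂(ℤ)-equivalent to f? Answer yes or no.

D₁ = -1911, D₂ = -1911
f: reduced (well bottom): (20,13,26) with a≤c, −a<b≤a
g: translate: b→107 (≡441 mod 334), so (167,441,294)→(167,107,20)
g: flip: (167,107,20)→(20,-107,167)
g: translate: b→13 (≡-107 mod 40), so (20,-107,167)→(20,13,26)
g: reduced (well bottom): (20,13,26) with a≤c, −a<b≤a
reduced forms (20, 13, 26) vs (20, 13, 26) ⇒ equivalent

yes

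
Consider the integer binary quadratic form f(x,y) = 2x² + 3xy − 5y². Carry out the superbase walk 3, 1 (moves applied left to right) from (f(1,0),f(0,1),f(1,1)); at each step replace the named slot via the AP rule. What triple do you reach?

start (2,-5,0) = (f(1,0),f(0,1),f(1,1))
replace slot 3: 2·(2+(-5)) − 0 = -6 → (2,-5,-6)
replace slot 1: 2·((-5)+(-6)) − 2 = -24 → (-24,-5,-6)

-24,-5,-6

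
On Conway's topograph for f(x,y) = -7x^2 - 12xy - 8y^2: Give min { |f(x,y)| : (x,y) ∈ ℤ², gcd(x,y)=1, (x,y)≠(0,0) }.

translate: b→-2 (≡12 mod 14), so (7,12,8)→(7,-2,3)
flip: (7,-2,3)→(3,2,7)
reduced (well bottom): (3,2,7) with a≤c, −a<b≤a
well minimum |f| = |-3| = 3 (negative-definite)

3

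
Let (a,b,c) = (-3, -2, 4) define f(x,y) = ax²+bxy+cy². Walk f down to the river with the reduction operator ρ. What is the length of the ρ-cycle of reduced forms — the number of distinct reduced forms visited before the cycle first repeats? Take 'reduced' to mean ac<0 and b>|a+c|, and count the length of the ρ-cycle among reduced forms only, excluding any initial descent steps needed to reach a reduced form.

D = 52, ⌊√D⌋ = 7
descent: ρ → (4,2,-3)  [lands on river]
river: ρ → (-3,4,3)
river: ρ → (3,2,-4)
river: ρ → (-4,6,1)
river: ρ → (1,6,-4)
river: ρ → (-4,2,3)
river: ρ → (3,4,-3)
river: ρ → (-3,2,4)
river: ρ → (4,6,-1)
river: ρ → (-1,6,4)
ρ-cycle length = 10 (tail of 1 descent step not counted)

10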